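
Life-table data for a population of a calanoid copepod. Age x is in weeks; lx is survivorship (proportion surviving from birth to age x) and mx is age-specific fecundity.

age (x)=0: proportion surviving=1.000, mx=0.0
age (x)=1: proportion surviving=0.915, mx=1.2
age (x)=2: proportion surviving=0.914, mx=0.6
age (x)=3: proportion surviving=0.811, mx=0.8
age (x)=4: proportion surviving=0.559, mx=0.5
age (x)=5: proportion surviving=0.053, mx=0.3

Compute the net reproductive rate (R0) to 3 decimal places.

2.591

lx·mx by age: 0, 1.098, 0.5484, 0.6488, 0.2795, 0.0159
R0 = Σ lx·mx = 2.5906 → 2.591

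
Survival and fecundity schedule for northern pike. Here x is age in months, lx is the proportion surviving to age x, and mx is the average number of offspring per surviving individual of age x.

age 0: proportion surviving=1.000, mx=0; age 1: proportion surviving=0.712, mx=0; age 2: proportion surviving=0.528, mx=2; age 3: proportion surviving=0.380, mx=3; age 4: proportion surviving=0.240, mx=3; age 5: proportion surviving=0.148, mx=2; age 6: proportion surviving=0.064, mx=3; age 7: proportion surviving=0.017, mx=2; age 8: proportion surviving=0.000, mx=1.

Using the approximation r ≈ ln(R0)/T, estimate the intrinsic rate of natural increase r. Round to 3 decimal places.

R0 = Σ lx·mx = 0 + 0 + 1.056 + 1.14 + 0.72 + 0.296 + 0.192 + 0.034 + 0 = 3.438
Σ x·lx·mx = 11.282; T = 11.282/3.438 = 3.28156…
r ≈ ln(R0)/T = ln(3.438)/3.28156… = 0.37631… → 0.376

0.376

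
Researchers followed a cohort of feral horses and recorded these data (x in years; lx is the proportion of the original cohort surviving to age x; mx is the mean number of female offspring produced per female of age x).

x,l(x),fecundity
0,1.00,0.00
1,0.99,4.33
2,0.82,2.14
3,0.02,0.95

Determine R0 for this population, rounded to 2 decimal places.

6.06

lx·mx by age: 0, 4.2867, 1.7548, 0.019
R0 = Σ lx·mx = 6.0605 → 6.06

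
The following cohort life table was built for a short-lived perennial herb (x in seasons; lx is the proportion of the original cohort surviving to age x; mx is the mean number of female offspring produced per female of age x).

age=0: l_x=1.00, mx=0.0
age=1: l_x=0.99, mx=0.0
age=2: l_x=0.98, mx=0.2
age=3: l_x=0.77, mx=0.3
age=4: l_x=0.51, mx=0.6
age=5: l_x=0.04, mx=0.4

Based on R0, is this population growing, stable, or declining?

R0 = Σ lx·mx = 0 + 0 + 0.196 + 0.231 + 0.306 + 0.016 = 0.749
R0 < 1, so the population is declining.

declining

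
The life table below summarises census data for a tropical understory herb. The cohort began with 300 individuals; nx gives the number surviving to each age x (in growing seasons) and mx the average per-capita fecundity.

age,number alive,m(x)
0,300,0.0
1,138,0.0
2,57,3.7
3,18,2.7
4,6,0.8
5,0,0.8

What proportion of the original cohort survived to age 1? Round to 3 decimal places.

0.460

l_1 = n_1/n_0 = 138/300 = 0.46 → 0.460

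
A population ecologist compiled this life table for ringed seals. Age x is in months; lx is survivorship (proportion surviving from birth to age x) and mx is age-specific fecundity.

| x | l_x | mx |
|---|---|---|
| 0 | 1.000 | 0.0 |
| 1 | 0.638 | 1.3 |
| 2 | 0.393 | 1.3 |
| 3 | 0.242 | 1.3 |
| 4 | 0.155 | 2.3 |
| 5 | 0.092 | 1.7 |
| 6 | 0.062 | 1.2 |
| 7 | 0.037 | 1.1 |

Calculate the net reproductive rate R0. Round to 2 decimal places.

lx·mx by age: 0, 0.8294, 0.5109, 0.3146, 0.3565, 0.1564, 0.0744, 0.0407
R0 = Σ lx·mx = 2.2829 → 2.28

2.28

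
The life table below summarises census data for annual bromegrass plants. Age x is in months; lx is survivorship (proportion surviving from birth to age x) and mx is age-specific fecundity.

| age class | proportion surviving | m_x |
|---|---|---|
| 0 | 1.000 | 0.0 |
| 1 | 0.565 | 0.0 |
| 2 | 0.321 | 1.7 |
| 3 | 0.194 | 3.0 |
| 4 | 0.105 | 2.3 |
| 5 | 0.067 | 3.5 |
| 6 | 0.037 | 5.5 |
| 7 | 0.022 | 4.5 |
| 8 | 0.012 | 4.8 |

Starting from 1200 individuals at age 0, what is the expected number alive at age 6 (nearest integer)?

44

Expected survivors = N0 · l_6 = 1200 × 0.037 = 44.4 → 44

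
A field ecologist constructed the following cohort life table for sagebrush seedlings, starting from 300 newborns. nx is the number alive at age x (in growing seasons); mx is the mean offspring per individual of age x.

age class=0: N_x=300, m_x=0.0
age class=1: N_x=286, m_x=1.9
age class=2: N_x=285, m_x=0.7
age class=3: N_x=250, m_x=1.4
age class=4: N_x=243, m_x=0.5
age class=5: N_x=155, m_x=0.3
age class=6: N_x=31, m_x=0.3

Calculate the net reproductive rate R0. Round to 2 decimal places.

4.23

lx = nx/n0 = nx/300: 1, 0.95333…, 0.95, 0.83333…, 0.81, 0.51667…, 0.10333…
lx·mx by age: 0, 1.811333…, 0.665, 1.166667…, 0.405, 0.155…, 0.031…
R0 = Σ lx·mx = 4.234… → 4.23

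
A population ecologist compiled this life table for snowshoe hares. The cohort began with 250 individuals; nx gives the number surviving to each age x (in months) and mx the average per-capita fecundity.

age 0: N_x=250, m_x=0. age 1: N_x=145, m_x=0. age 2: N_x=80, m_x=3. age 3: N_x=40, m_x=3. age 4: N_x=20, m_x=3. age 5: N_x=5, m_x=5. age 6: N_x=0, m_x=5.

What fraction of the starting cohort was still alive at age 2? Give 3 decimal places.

0.320

l_2 = n_2/n_0 = 80/250 = 0.32 → 0.320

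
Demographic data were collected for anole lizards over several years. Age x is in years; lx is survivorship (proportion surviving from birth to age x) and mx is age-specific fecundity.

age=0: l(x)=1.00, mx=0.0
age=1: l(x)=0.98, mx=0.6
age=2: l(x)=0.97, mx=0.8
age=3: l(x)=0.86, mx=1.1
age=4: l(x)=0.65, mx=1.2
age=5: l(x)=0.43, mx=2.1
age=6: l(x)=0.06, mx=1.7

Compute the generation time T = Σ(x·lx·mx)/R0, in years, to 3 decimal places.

3.230

lx·mx: 0, 0.588, 0.776, 0.946, 0.78, 0.903, 0.102 → R0 = 4.095
x·lx·mx: 0, 0.588, 1.552, 2.838, 3.12, 4.515, 0.612 → Σ = 13.225
T = 13.225 / 4.095 = 3.229548… → 3.230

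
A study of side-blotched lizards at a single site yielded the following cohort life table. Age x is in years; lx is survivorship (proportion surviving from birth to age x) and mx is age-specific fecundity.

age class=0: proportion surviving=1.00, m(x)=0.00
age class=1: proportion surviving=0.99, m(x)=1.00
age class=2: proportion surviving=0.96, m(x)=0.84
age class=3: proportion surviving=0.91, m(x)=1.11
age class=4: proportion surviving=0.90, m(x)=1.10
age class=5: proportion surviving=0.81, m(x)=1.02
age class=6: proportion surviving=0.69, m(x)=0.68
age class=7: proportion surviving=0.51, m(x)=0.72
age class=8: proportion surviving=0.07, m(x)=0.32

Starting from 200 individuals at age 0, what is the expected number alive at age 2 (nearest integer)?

192

Expected survivors = N0 · l_2 = 200 × 0.96 = 192 → 192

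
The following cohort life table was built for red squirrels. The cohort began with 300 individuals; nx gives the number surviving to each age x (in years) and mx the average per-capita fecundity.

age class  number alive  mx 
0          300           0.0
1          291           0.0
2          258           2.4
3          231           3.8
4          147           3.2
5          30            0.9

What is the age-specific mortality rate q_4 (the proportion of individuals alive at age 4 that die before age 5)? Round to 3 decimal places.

0.796

lx = nx/n0 = nx/300: 1, 0.97, 0.86, 0.77, 0.49, 0.1
q_4 = (l_4 − l_5) / l_4 = (0.49 − 0.1) / 0.49
     = 0.39 / 0.49 = 0.795918… → 0.796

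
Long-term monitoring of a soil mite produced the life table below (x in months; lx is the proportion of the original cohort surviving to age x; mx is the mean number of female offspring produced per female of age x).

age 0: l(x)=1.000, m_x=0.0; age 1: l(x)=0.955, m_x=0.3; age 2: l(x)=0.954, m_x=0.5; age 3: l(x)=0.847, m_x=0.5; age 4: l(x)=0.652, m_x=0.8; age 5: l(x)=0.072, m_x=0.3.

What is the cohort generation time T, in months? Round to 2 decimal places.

2.72

lx·mx: 0, 0.2865, 0.477, 0.4235, 0.5216, 0.0216 → R0 = 1.7302
x·lx·mx: 0, 0.2865, 0.954, 1.2705, 2.0864, 0.108 → Σ = 4.7054
T = 4.7054 / 1.7302 = 2.71957… → 2.72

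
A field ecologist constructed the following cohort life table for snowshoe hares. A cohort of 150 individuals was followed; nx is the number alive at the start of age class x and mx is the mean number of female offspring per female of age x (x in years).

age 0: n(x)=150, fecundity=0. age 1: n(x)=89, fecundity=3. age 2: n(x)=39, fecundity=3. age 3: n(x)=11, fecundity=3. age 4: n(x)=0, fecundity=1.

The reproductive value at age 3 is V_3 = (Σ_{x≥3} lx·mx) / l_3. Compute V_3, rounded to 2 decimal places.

3.00

lx = nx/n0 = nx/150: 1, 0.59333…, 0.26, 0.07333…, 0
lx·mx for x ≥ 3: 0.22…, 0 → sum = 0.22…
V_3 = 0.22… / l_3 = 0.22… / 0.073333… = 3… → 3.00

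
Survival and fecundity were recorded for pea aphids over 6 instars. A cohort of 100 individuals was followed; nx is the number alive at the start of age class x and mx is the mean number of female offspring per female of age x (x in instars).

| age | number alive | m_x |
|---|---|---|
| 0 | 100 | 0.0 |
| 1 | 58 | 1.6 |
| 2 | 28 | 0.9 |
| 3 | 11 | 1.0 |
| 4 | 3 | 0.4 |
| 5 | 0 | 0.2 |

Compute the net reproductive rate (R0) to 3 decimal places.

lx = nx/n0 = nx/100: 1, 0.58, 0.28, 0.11, 0.03, 0
lx·mx by age: 0, 0.928, 0.252, 0.11, 0.012, 0
R0 = Σ lx·mx = 1.302 → 1.302

1.302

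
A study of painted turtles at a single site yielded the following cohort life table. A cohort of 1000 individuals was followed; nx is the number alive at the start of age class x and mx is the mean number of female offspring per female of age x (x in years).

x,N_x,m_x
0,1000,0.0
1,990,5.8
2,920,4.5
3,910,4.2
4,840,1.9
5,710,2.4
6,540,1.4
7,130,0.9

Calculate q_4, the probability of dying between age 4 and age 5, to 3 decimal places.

lx = nx/n0 = nx/1000: 1, 0.99, 0.92, 0.91, 0.84, 0.71, 0.54, 0.13
q_4 = (l_4 − l_5) / l_4 = (0.84 − 0.71) / 0.84
     = 0.13 / 0.84 = 0.154762… → 0.155

0.155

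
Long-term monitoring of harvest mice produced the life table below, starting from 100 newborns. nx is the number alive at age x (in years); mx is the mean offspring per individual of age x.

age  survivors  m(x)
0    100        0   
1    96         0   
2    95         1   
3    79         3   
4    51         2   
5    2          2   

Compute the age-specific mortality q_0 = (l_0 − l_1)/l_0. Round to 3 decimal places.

0.040

lx = nx/n0 = nx/100: 1, 0.96, 0.95, 0.79, 0.51, 0.02
q_0 = (l_0 − l_1) / l_0 = (1 − 0.96) / 1
     = 0.04 / 1 = 0.04 → 0.040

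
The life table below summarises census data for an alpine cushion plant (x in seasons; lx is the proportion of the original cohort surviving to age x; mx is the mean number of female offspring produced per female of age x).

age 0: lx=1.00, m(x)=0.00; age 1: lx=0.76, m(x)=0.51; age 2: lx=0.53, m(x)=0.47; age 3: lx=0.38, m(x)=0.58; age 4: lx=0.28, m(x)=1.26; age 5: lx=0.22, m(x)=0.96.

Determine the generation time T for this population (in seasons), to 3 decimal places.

lx·mx: 0, 0.3876, 0.2491, 0.2204, 0.3528, 0.2112 → R0 = 1.4211
x·lx·mx: 0, 0.3876, 0.4982, 0.6612, 1.4112, 1.056 → Σ = 4.0142
T = 4.0142 / 1.4211 = 2.824713… → 2.825

2.825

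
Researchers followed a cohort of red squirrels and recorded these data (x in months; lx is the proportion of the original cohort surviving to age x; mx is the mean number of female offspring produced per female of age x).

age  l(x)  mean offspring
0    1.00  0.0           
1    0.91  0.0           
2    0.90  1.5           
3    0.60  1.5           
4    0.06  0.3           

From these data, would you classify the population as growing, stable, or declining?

R0 = Σ lx·mx = 0 + 0 + 1.35 + 0.9 + 0.018 = 2.268
R0 > 1, so the population is growing.

growing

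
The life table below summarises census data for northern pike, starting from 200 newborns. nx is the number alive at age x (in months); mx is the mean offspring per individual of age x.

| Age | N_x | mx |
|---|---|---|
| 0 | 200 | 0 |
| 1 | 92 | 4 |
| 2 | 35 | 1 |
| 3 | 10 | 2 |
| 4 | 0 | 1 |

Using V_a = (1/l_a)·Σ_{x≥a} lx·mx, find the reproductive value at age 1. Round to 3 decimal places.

lx = nx/n0 = nx/200: 1, 0.46, 0.175, 0.05, 0
lx·mx for x ≥ 1: 1.84, 0.175, 0.1, 0 → sum = 2.115
V_1 = 2.115 / l_1 = 2.115 / 0.46 = 4.597826… → 4.598

4.598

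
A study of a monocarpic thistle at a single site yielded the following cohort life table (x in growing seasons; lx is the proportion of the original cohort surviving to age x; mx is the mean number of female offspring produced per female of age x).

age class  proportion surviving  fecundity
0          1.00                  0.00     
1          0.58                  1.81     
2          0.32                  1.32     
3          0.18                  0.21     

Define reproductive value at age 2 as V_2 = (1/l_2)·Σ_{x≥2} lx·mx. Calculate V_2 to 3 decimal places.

lx·mx for x ≥ 2: 0.4224, 0.0378 → sum = 0.4602
V_2 = 0.4602 / l_2 = 0.4602 / 0.32 = 1.438125 → 1.438

1.438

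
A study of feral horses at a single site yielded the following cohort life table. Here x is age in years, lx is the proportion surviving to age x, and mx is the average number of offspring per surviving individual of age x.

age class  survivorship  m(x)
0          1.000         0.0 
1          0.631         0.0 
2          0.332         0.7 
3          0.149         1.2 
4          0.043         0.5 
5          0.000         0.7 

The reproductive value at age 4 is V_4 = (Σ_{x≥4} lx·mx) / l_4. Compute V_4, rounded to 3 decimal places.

0.500

lx·mx for x ≥ 4: 0.0215, 0 → sum = 0.0215
V_4 = 0.0215 / l_4 = 0.0215 / 0.043 = 0.5 → 0.500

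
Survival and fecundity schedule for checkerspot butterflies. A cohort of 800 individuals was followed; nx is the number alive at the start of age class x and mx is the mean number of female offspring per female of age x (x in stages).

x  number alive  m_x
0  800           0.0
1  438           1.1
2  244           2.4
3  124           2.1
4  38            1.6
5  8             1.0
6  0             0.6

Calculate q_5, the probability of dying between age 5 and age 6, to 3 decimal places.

lx = nx/n0 = nx/800: 1, 0.5475, 0.305, 0.155, 0.0475, 0.01, 0
q_5 = (l_5 − l_6) / l_5 = (0.01 − 0) / 0.01
     = 0.01 / 0.01 = 1 → 1.000

1.000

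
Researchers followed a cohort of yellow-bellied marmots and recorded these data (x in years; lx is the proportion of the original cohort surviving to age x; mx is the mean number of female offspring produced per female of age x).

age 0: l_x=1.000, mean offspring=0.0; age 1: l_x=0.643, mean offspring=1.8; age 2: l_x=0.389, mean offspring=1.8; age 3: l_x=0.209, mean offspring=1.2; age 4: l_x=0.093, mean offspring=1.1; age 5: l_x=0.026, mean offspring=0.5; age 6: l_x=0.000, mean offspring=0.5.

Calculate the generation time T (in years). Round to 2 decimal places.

lx·mx: 0, 1.1574, 0.7002, 0.2508, 0.1023, 0.013, 0 → R0 = 2.2237
x·lx·mx: 0, 1.1574, 1.4004, 0.7524, 0.4092, 0.065, 0 → Σ = 3.7844
T = 3.7844 / 2.2237 = 1.701848… → 1.70

1.70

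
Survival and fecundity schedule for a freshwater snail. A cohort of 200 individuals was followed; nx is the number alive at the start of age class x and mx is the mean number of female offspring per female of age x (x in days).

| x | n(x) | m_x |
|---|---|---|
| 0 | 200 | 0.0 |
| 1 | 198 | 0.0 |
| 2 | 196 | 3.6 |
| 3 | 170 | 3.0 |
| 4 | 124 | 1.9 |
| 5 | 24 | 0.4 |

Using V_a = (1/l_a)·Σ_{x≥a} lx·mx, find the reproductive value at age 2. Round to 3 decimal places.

lx = nx/n0 = nx/200: 1, 0.99, 0.98, 0.85, 0.62, 0.12
lx·mx for x ≥ 2: 3.528, 2.55, 1.178, 0.048 → sum = 7.304
V_2 = 7.304 / l_2 = 7.304 / 0.98 = 7.453061… → 7.453

7.453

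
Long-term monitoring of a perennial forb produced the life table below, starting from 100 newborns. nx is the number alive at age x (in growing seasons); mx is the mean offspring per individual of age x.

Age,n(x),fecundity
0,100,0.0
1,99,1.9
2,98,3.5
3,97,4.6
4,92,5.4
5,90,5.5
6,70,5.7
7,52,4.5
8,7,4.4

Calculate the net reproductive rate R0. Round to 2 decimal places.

26.33

lx = nx/n0 = nx/100: 1, 0.99, 0.98, 0.97, 0.92, 0.9, 0.7, 0.52, 0.07
lx·mx by age: 0, 1.881, 3.43, 4.462, 4.968, 4.95, 3.99, 2.34, 0.308
R0 = Σ lx·mx = 26.329 → 26.33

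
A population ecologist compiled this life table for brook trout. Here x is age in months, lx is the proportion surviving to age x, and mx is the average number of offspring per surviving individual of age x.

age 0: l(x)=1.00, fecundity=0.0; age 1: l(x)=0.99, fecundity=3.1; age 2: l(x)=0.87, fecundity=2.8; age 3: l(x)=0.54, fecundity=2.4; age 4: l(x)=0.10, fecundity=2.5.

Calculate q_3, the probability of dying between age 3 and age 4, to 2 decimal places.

0.81

q_3 = (l_3 − l_4) / l_3 = (0.54 − 0.1) / 0.54
     = 0.44 / 0.54 = 0.814815… → 0.81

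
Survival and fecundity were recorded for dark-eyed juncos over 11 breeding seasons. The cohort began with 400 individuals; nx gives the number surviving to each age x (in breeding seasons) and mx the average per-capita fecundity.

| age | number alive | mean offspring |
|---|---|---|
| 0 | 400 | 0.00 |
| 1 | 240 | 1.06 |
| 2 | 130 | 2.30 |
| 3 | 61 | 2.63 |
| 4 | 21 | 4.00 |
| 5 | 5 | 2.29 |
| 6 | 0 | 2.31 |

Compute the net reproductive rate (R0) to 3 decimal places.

lx = nx/n0 = nx/400: 1, 0.6, 0.325, 0.1525, 0.0525, 0.0125, 0
lx·mx by age: 0, 0.636, 0.7475, 0.401075, 0.21, 0.028625, 0
R0 = Σ lx·mx = 2.0232 → 2.023

2.023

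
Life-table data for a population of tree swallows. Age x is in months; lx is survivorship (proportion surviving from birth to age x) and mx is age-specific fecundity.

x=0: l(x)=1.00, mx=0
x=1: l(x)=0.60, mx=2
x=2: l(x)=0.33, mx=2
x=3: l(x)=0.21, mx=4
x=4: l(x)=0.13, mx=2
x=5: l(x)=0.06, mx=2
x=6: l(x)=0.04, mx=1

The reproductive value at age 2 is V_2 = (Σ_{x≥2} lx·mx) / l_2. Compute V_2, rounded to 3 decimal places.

lx·mx for x ≥ 2: 0.66, 0.84, 0.26, 0.12, 0.04 → sum = 1.92
V_2 = 1.92 / l_2 = 1.92 / 0.33 = 5.818182… → 5.818

5.818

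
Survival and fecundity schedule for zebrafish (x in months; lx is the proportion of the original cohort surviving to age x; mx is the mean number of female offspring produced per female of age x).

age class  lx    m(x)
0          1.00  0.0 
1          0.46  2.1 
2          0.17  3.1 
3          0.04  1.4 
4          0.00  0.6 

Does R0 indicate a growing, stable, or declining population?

growing

R0 = Σ lx·mx = 0 + 0.966 + 0.527 + 0.056 + 0 = 1.549
R0 > 1, so the population is growing.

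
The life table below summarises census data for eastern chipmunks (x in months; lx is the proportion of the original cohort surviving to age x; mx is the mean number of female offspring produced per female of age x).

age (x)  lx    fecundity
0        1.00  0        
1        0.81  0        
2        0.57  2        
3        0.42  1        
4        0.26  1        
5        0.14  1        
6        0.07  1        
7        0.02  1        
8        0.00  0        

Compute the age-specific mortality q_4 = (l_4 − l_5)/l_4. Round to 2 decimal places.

q_4 = (l_4 − l_5) / l_4 = (0.26 − 0.14) / 0.26
     = 0.12 / 0.26 = 0.461538… → 0.46

0.46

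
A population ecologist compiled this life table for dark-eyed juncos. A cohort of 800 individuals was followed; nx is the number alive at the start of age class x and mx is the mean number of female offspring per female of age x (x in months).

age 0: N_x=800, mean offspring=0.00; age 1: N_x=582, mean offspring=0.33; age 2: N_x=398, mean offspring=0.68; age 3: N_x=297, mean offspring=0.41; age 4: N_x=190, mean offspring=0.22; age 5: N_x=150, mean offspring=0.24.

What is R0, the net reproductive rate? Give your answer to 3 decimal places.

lx = nx/n0 = nx/800: 1, 0.7275, 0.4975, 0.37125, 0.2375, 0.1875
lx·mx by age: 0, 0.240075, 0.3383, 0.152213…, 0.05225, 0.045
R0 = Σ lx·mx = 0.827838… → 0.828

0.828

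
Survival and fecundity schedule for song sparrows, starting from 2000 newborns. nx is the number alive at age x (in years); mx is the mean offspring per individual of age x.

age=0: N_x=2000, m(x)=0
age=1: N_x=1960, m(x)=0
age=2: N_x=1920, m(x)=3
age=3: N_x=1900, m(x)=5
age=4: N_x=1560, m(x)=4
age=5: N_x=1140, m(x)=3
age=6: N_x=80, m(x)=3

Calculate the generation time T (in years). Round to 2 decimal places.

3.32

lx = nx/n0 = nx/2000: 1, 0.98, 0.96, 0.95, 0.78, 0.57, 0.04
lx·mx: 0, 0, 2.88, 4.75, 3.12, 1.71, 0.12 → R0 = 12.58
x·lx·mx: 0, 0, 5.76, 14.25, 12.48, 8.55, 0.72 → Σ = 41.76
T = 41.76 / 12.58 = 3.319555… → 3.32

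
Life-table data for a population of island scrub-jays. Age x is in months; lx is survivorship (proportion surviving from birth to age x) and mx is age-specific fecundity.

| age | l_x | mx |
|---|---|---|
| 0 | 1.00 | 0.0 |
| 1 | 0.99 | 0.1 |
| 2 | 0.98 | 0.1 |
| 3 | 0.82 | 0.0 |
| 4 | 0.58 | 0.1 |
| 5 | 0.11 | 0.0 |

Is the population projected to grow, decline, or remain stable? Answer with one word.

declining

R0 = Σ lx·mx = 0 + 0.099 + 0.098 + 0 + 0.058 + 0 = 0.255
R0 < 1, so the population is declining.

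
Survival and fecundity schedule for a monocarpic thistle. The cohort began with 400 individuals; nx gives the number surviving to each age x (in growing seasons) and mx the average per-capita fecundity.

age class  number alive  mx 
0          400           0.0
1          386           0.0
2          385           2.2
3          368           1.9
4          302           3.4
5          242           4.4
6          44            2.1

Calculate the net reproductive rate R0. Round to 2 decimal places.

lx = nx/n0 = nx/400: 1, 0.965, 0.9625, 0.92, 0.755, 0.605, 0.11
lx·mx by age: 0, 0, 2.1175, 1.748, 2.567, 2.662, 0.231
R0 = Σ lx·mx = 9.3255 → 9.33

9.33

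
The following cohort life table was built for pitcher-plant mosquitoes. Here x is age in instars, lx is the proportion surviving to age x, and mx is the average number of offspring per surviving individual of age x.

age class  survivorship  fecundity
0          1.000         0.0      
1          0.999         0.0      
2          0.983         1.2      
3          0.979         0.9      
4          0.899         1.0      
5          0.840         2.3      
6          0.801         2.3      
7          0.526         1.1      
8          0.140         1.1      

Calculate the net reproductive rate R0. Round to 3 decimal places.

7.467

lx·mx by age: 0, 0, 1.1796, 0.8811, 0.899, 1.932, 1.8423, 0.5786, 0.154
R0 = Σ lx·mx = 7.4666 → 7.467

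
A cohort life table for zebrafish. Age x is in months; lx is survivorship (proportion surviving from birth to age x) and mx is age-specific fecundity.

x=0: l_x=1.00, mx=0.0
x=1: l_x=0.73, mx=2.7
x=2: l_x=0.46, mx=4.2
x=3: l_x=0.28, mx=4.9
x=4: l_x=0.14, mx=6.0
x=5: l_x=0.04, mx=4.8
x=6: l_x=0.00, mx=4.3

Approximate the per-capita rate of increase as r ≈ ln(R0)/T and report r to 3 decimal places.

0.814

R0 = Σ lx·mx = 0 + 1.971 + 1.932 + 1.372 + 0.84 + 0.192 + 0 = 6.307
Σ x·lx·mx = 14.271; T = 14.271/6.307 = 2.26272…
r ≈ ln(R0)/T = ln(6.307)/2.26272… = 0.81391… → 0.814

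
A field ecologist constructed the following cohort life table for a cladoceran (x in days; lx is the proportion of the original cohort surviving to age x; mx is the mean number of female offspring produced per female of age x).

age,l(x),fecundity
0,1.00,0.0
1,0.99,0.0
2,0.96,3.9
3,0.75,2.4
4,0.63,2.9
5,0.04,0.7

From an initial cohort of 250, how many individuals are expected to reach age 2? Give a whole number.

Expected survivors = N0 · l_2 = 250 × 0.96 = 240 → 240

240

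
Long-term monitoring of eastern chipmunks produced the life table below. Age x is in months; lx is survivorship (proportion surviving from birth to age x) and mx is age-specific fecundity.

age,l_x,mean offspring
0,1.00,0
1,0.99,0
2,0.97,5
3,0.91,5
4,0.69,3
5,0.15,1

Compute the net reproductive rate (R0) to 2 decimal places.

lx·mx by age: 0, 0, 4.85, 4.55, 2.07, 0.15
R0 = Σ lx·mx = 11.62 → 11.62

11.62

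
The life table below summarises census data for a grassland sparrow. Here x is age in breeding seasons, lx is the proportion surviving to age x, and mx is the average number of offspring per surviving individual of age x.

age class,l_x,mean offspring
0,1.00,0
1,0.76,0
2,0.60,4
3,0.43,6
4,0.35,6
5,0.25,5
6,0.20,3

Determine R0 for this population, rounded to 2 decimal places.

lx·mx by age: 0, 0, 2.4, 2.58, 2.1, 1.25, 0.6
R0 = Σ lx·mx = 8.93 → 8.93

8.93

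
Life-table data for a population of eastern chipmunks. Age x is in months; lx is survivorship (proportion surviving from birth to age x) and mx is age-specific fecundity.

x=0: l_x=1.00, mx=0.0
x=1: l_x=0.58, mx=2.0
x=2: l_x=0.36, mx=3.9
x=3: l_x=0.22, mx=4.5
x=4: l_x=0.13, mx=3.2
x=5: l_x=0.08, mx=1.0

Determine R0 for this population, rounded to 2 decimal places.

lx·mx by age: 0, 1.16, 1.404, 0.99, 0.416, 0.08
R0 = Σ lx·mx = 4.05 → 4.05

4.05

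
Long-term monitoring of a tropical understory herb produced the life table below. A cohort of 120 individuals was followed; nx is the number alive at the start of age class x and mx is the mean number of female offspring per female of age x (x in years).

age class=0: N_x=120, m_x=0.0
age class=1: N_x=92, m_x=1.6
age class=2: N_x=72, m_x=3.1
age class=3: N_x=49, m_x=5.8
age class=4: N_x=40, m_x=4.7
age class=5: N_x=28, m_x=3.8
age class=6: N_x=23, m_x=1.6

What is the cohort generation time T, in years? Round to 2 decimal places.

2.99

lx = nx/n0 = nx/120: 1, 0.76667…, 0.6, 0.40833…, 0.33333…, 0.23333…, 0.19167…
lx·mx: 0, 1.226667…, 1.86, 2.368333…, 1.566667…, 0.886667…, 0.306667… → R0 = 8.215…
x·lx·mx: 0, 1.226667…, 3.72, 7.105…, 6.266667…, 4.433333…, 1.84… → Σ = 24.591667…
T = 24.591667… / 8.215… = 2.993508… → 2.99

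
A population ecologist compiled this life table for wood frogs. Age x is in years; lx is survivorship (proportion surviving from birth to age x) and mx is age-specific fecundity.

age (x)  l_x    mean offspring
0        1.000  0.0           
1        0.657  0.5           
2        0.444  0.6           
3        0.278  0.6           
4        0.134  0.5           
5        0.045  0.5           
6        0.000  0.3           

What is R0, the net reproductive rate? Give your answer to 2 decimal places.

0.85

lx·mx by age: 0, 0.3285, 0.2664, 0.1668, 0.067, 0.0225, 0
R0 = Σ lx·mx = 0.8512 → 0.85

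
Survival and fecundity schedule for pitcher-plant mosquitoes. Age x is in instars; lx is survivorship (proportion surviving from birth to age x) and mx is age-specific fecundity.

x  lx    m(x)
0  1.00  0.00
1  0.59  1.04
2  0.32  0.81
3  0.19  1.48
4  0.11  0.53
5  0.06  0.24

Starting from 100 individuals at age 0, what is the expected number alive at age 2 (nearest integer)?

Expected survivors = N0 · l_2 = 100 × 0.32 = 32 → 32

32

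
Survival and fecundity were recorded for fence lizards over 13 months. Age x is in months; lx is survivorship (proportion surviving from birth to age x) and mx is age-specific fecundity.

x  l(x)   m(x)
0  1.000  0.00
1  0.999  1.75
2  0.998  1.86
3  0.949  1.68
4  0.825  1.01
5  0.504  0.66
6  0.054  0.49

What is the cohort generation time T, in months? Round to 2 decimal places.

lx·mx: 0, 1.74825, 1.85628, 1.59432, 0.83325, 0.33264, 0.02646 → R0 = 6.3912
x·lx·mx: 0, 1.74825, 3.71256, 4.78296, 3.333, 1.6632, 0.15876 → Σ = 15.39873
T = 15.39873 / 6.3912 = 2.409364… → 2.41

2.41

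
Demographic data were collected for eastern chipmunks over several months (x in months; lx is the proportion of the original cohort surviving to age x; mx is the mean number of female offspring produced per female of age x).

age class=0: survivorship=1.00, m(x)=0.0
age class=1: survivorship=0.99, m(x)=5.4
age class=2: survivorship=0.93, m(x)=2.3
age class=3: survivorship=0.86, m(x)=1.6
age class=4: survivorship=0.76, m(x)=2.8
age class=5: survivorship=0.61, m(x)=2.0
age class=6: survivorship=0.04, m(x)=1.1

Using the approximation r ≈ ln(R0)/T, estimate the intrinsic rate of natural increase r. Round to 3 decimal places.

R0 = Σ lx·mx = 0 + 5.346 + 2.139 + 1.376 + 2.128 + 1.22 + 0.044 = 12.253
Σ x·lx·mx = 28.628; T = 28.628/12.253 = 2.33641…
r ≈ ln(R0)/T = ln(12.253)/2.33641… = 1.07249… → 1.072

1.072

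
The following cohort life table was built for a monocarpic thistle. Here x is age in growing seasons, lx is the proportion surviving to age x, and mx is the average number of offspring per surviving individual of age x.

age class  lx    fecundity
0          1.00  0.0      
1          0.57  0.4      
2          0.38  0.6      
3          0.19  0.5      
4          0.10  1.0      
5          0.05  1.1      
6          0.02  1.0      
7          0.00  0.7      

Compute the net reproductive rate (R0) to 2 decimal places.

lx·mx by age: 0, 0.228, 0.228, 0.095, 0.1, 0.055, 0.02, 0
R0 = Σ lx·mx = 0.726 → 0.73

0.73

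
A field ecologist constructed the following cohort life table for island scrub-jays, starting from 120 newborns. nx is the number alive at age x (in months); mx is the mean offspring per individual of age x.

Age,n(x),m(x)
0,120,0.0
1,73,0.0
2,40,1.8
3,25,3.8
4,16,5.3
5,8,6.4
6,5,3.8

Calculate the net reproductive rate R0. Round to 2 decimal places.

2.68

lx = nx/n0 = nx/120: 1, 0.60833…, 0.33333…, 0.20833…, 0.13333…, 0.06667…, 0.04167…
lx·mx by age: 0, 0, 0.6…, 0.791667…, 0.706667…, 0.426667…, 0.158333…
R0 = Σ lx·mx = 2.683333… → 2.68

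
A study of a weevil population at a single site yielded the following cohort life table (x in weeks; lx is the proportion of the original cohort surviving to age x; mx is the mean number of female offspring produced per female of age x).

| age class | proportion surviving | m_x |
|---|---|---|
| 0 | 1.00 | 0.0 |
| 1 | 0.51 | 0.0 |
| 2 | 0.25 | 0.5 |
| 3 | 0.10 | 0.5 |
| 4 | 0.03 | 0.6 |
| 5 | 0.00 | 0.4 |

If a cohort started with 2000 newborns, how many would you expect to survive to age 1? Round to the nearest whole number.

Expected survivors = N0 · l_1 = 2000 × 0.51 = 1020 → 1020

1020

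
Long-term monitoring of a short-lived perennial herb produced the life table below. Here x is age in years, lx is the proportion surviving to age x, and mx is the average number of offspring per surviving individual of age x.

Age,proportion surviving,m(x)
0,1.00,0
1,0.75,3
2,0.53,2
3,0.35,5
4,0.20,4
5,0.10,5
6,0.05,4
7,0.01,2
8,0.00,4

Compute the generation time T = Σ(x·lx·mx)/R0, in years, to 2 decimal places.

2.53

lx·mx: 0, 2.25, 1.06, 1.75, 0.8, 0.5, 0.2, 0.02, 0 → R0 = 6.58
x·lx·mx: 0, 2.25, 2.12, 5.25, 3.2, 2.5, 1.2, 0.14, 0 → Σ = 16.66
T = 16.66 / 6.58 = 2.531915… → 2.53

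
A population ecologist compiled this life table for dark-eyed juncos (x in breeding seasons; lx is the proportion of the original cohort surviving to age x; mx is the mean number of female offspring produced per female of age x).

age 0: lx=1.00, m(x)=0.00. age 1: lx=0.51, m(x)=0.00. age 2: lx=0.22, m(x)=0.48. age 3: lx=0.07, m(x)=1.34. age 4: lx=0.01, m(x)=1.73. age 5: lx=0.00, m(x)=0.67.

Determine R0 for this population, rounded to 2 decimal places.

0.22

lx·mx by age: 0, 0, 0.1056, 0.0938, 0.0173, 0
R0 = Σ lx·mx = 0.2167 → 0.22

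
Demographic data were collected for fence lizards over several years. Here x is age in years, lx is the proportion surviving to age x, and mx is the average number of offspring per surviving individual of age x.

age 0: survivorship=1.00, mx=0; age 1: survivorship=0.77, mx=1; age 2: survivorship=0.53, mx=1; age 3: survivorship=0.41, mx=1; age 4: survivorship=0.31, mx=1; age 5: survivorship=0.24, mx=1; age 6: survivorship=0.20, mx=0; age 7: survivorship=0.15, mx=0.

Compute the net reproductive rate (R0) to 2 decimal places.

2.26

lx·mx by age: 0, 0.77, 0.53, 0.41, 0.31, 0.24, 0, 0
R0 = Σ lx·mx = 2.26 → 2.26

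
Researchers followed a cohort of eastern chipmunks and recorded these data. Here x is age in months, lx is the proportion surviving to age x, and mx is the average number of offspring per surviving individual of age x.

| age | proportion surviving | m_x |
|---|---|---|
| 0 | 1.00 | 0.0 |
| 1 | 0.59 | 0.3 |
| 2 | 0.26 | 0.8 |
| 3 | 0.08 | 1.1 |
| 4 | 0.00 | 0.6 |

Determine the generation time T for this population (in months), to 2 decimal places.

lx·mx: 0, 0.177, 0.208, 0.088, 0 → R0 = 0.473
x·lx·mx: 0, 0.177, 0.416, 0.264, 0 → Σ = 0.857
T = 0.857 / 0.473 = 1.811839… → 1.81

1.81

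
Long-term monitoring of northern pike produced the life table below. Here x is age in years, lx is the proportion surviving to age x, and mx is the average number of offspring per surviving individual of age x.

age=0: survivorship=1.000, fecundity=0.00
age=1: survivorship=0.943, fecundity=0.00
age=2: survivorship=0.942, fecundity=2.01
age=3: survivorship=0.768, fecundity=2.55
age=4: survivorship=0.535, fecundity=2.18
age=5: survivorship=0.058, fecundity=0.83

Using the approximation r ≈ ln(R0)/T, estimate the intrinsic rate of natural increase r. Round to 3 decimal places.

R0 = Σ lx·mx = 0 + 0 + 1.89342 + 1.9584 + 1.1663 + 0.04814 = 5.06626
Σ x·lx·mx = 14.56794; T = 14.56794/5.06626 = 2.87548…
r ≈ ln(R0)/T = ln(5.06626)/2.87548… = 0.56429… → 0.564

0.564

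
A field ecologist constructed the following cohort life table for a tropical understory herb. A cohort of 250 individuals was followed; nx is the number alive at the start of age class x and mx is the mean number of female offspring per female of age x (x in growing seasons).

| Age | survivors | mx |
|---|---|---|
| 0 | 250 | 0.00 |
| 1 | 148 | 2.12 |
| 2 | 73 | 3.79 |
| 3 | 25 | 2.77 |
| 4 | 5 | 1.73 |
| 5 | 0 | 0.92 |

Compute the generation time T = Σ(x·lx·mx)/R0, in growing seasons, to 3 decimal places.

lx = nx/n0 = nx/250: 1, 0.592, 0.292, 0.1, 0.02, 0
lx·mx: 0, 1.25504, 1.10668, 0.277, 0.0346, 0 → R0 = 2.67332
x·lx·mx: 0, 1.25504, 2.21336, 0.831, 0.1384, 0 → Σ = 4.4378
T = 4.4378 / 2.67332 = 1.660033… → 1.660

1.660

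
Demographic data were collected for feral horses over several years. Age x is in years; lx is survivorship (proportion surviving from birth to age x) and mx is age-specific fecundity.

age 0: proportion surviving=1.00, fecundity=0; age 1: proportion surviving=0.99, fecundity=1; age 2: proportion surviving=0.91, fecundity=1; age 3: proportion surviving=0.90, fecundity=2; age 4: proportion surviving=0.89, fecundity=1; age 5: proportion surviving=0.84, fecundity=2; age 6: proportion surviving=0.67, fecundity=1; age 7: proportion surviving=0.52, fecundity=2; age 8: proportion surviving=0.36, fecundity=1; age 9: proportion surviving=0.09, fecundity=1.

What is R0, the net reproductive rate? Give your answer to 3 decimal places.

lx·mx by age: 0, 0.99, 0.91, 1.8, 0.89, 1.68, 0.67, 1.04, 0.36, 0.09
R0 = Σ lx·mx = 8.43 → 8.430

8.430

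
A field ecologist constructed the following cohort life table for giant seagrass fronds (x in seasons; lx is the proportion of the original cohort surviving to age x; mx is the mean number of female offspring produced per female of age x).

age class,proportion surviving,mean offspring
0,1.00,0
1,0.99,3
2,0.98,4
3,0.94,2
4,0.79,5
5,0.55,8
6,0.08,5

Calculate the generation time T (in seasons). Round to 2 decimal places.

3.23

lx·mx: 0, 2.97, 3.92, 1.88, 3.95, 4.4, 0.4 → R0 = 17.52
x·lx·mx: 0, 2.97, 7.84, 5.64, 15.8, 22, 2.4 → Σ = 56.65
T = 56.65 / 17.52 = 3.233447… → 3.23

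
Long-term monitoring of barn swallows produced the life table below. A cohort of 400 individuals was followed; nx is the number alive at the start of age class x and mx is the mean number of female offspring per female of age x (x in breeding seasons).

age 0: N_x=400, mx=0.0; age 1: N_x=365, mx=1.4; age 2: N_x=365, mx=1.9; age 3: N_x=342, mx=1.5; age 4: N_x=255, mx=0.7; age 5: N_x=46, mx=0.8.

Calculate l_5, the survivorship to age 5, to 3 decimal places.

l_5 = n_5/n_0 = 46/400 = 0.115 → 0.115

0.115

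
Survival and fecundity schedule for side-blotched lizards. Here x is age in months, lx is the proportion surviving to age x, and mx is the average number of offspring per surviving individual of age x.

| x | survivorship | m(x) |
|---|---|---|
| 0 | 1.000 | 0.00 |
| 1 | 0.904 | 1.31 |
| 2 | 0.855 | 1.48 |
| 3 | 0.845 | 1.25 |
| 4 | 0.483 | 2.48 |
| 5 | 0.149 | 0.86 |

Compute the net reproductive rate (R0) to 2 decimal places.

lx·mx by age: 0, 1.18424, 1.2654, 1.05625, 1.19784, 0.12814
R0 = Σ lx·mx = 4.83187 → 4.83

4.83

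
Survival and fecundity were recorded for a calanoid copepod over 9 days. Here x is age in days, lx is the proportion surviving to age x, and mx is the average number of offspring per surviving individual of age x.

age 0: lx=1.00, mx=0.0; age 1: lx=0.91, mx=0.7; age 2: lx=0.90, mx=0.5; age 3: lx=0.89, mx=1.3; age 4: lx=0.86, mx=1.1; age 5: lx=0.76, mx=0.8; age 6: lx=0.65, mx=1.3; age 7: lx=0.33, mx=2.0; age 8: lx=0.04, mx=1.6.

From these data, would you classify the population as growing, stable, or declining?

R0 = Σ lx·mx = 0 + 0.637 + 0.45 + 1.157 + 0.946 + 0.608 + 0.845 + 0.66 + 0.064 = 5.367
R0 > 1, so the population is growing.

growing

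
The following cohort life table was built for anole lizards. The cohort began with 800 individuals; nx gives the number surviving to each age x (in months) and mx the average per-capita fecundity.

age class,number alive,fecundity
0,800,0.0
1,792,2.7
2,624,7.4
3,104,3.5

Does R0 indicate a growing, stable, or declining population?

lx = nx/n0 = nx/800: 1, 0.99, 0.78, 0.13
R0 = Σ lx·mx = 0 + 2.673 + 5.772 + 0.455 = 8.9
R0 > 1, so the population is growing.

growing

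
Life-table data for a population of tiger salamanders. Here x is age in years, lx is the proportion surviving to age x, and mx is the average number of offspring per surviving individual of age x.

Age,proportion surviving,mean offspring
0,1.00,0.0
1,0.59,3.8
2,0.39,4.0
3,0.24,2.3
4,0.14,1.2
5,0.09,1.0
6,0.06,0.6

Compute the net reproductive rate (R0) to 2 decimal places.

4.65

lx·mx by age: 0, 2.242, 1.56, 0.552, 0.168, 0.09, 0.036
R0 = Σ lx·mx = 4.648 → 4.65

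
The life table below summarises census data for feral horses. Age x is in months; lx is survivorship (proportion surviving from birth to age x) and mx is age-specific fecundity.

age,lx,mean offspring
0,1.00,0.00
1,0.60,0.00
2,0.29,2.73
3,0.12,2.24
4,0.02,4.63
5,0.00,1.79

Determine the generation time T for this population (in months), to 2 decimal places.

lx·mx: 0, 0, 0.7917, 0.2688, 0.0926, 0 → R0 = 1.1531
x·lx·mx: 0, 0, 1.5834, 0.8064, 0.3704, 0 → Σ = 2.7602
T = 2.7602 / 1.1531 = 2.393721… → 2.39

2.39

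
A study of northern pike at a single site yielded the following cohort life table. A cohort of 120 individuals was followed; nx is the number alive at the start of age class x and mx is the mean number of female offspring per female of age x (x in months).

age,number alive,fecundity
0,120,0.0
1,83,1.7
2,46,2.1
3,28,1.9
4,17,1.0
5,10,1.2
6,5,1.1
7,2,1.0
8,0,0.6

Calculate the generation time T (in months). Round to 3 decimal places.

2.043

lx = nx/n0 = nx/120: 1, 0.69167…, 0.38333…, 0.23333…, 0.14167…, 0.08333…, 0.04167…, 0.01667…, 0
lx·mx: 0, 1.175833…, 0.805…, 0.443333…, 0.141667…, 0.1…, 0.045833…, 0.016667…, 0 → R0 = 2.728333…
x·lx·mx: 0, 1.175833…, 1.61…, 1.33…, 0.566667…, 0.5…, 0.275…, 0.116667…, 0 → Σ = 5.574167…
T = 5.574167… / 2.728333… = 2.043067… → 2.043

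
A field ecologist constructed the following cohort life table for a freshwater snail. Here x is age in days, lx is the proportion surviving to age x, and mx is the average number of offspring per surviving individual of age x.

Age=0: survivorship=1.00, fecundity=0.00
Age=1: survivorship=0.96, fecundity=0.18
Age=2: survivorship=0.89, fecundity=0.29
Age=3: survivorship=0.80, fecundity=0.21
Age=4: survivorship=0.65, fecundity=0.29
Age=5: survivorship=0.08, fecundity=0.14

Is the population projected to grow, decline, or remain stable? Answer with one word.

R0 = Σ lx·mx = 0 + 0.1728 + 0.2581 + 0.168 + 0.1885 + 0.0112 = 0.7986
R0 < 1, so the population is declining.

declining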